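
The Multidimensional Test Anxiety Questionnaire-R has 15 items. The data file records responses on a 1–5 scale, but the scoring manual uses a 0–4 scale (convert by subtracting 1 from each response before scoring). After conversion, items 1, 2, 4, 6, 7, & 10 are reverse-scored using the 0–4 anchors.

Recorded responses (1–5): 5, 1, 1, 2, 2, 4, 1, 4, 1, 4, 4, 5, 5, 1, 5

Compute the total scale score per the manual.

Convert to 0–4: 4, 0, 0, 1, 1, 3, 0, 3, 0, 3, 3, 4, 4, 0, 4
Reverse-coded (reverse-coded value = 4 − response):
  item 1: 4 − 4 = 0
  item 2: 4 − 0 = 4
  item 4: 4 − 1 = 3
  item 6: 4 − 3 = 1
  item 7: 4 − 0 = 4
  item 10: 4 − 3 = 1
Scored: 0, 4, 0, 3, 1, 1, 4, 3, 0, 1, 3, 4, 4, 0, 4
Total = 32

32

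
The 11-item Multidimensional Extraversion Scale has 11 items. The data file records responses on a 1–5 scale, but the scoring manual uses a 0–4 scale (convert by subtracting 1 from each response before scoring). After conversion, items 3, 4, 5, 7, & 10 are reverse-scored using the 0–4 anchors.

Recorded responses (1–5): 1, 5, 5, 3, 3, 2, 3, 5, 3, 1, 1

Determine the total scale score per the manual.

Convert to 0–4: 0, 4, 4, 2, 2, 1, 2, 4, 2, 0, 0
Reverse-coded (on a 0–4 scale, reversed = 4 − raw):
  item 3: 4 − 4 = 0
  item 4: 4 − 2 = 2
  item 5: 4 − 2 = 2
  item 7: 4 − 2 = 2
  item 10: 4 − 0 = 4
Scored: 0, 4, 0, 2, 2, 1, 2, 4, 2, 4, 0
Total = 21

21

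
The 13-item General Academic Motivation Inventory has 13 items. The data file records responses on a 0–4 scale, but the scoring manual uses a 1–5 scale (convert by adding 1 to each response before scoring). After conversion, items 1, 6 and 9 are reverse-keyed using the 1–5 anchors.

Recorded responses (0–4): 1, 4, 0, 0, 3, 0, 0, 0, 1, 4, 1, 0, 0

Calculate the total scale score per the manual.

Convert to 1–5: 2, 5, 1, 1, 4, 1, 1, 1, 2, 5, 2, 1, 1
Reverse-coded (reverse-coded value = 6 − response):
  item 1: 6 − 2 = 4
  item 6: 6 − 1 = 5
  item 9: 6 − 2 = 4
Scored: 4, 5, 1, 1, 4, 5, 1, 1, 4, 5, 2, 1, 1
Total = 35

35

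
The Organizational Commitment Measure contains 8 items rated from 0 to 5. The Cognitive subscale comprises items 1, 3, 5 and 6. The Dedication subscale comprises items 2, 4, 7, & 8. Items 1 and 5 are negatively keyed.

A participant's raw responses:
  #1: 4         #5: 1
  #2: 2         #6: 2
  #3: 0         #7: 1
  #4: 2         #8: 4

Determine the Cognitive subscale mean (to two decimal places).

1.75

Cognitive items: 1, 3, 5, 6.
Of these, items 1 & 5 are negatively keyed; reversed = (0+5) − raw = 5 − raw.
  item 1: 5 − 4 = 1
  item 3: 0
  item 5: 5 − 1 = 4
  item 6: 2
Sum = 1 + 0 + 4 + 2 = 7
Mean = 7 / 4 = 1.75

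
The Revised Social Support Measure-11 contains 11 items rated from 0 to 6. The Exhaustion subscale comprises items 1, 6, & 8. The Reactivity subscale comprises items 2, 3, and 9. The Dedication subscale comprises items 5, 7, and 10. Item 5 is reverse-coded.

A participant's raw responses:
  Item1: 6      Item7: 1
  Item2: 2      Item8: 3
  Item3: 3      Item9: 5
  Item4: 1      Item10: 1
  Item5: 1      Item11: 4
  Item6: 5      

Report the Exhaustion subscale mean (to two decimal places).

4.67

Exhaustion items: 1, 6, 8.
  item 1: 6
  item 6: 5
  item 8: 3
Sum = 6 + 5 + 3 = 14
Mean = 14 / 3 = 4.67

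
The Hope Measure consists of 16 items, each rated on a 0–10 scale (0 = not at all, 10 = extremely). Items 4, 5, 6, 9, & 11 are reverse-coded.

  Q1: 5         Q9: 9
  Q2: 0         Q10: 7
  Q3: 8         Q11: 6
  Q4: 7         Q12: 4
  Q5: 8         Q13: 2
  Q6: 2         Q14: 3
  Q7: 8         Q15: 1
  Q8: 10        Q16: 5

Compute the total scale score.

71

Raw sum = 85. Reverse-coded items: 4, 5, 6, 9, 11; their raw sum = 32.
Each reversal replaces raw with 10 − raw, changing the total by 10 − 2·raw per item.
Total = 85 + 5·10 − 2·32 = 85 + 50 − 64 = 71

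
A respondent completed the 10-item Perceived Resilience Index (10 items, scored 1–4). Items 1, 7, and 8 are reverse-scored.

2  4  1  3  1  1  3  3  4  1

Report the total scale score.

Raw sum = 23. Reverse-scored items: 1, 7, 8; their raw sum = 8.
Each reversal replaces raw with 5 − raw, changing the total by 5 − 2·raw per item.
Total = 23 + 3·5 − 2·8 = 23 + 15 − 16 = 22

22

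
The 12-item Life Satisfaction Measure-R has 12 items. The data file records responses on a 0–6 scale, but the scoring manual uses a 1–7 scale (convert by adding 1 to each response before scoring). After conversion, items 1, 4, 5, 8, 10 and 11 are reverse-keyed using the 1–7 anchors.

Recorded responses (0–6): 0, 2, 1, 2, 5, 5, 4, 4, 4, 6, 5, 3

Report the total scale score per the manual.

45

Convert to 1–7: 1, 3, 2, 3, 6, 6, 5, 5, 5, 7, 6, 4
Reverse-coded (reverse-coded value = 8 − response):
  item 1: 8 − 1 = 7
  item 4: 8 − 3 = 5
  item 5: 8 − 6 = 2
  item 8: 8 − 5 = 3
  item 10: 8 − 7 = 1
  item 11: 8 − 6 = 2
Scored: 7, 3, 2, 5, 2, 6, 5, 3, 5, 1, 2, 4
Total = 45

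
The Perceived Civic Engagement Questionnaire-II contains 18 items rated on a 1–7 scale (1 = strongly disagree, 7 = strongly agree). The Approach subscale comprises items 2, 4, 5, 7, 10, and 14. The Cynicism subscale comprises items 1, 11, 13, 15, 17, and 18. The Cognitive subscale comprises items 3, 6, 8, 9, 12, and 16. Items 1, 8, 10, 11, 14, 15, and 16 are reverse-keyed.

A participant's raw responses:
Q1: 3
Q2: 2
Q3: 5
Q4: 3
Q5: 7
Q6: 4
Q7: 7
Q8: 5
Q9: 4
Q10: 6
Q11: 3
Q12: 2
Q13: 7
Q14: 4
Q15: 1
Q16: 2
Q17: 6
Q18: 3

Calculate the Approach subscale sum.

25

Approach items: 2, 4, 5, 7, 10, 14.
Of these, items 10 & 14 are reverse-keyed; reversed = (1+7) − raw = 8 − raw.
  item 2: 2
  item 4: 3
  item 5: 7
  item 7: 7
  item 10: 8 − 6 = 2
  item 14: 8 − 4 = 4
Sum = 2 + 3 + 7 + 7 + 2 + 4 = 25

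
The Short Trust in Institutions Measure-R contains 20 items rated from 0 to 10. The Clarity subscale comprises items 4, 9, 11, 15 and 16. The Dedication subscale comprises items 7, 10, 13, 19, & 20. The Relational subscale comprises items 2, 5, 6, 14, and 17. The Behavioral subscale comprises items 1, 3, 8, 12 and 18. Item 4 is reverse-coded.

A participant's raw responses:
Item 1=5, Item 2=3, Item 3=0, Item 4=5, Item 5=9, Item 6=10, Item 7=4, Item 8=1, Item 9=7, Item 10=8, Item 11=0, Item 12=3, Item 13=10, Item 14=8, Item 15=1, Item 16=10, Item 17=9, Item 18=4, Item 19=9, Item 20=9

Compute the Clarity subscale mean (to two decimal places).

Clarity items: 4, 9, 11, 15, 16.
Of these, item 4 is reverse-coded; on a 0–10 scale, reversed = 10 − raw.
  item 4: 10 − 5 = 5
  item 9: 7
  item 11: 0
  item 15: 1
  item 16: 10
Sum = 5 + 7 + 0 + 1 + 10 = 23
Mean = 23 / 5 = 4.60

4.60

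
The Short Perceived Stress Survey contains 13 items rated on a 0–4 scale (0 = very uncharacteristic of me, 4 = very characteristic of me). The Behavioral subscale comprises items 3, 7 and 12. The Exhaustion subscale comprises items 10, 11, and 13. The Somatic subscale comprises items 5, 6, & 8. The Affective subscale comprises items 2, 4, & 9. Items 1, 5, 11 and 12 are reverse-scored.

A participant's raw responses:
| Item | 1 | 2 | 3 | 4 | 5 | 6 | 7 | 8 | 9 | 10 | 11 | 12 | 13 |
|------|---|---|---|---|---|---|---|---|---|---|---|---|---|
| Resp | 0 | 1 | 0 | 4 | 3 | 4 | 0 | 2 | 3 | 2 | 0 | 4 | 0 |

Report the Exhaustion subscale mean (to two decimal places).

2.00

Exhaustion items: 10, 11, 13.
Of these, item 11 is reverse-scored; reversed = (0+4) − raw = 4 − raw.
  item 10: 2
  item 11: 4 − 0 = 4
  item 13: 0
Sum = 2 + 4 + 0 = 6
Mean = 6 / 3 = 2.00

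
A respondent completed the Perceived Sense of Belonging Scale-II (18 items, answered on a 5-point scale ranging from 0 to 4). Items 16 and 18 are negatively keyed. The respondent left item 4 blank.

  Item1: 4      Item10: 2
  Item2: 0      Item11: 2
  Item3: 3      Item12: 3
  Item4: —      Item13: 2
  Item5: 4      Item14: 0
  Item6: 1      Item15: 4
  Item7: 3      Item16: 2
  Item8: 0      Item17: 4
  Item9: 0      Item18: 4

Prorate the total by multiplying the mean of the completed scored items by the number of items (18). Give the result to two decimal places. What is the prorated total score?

Reverse-coded (reversed = (0+4) − raw = 4 − raw):
  item 16: 4 − 2 = 2
  item 18: 4 − 4 = 0
Completed scored items (17 of 18): 4, 0, 3, 4, 1, 3, 0, 0, 2, 2, 3, 2, 0, 4, 2, 4, 0; sum = 34.
Person mean = 34 / 17 ≈ 2.0000
Prorated total = (34 / 17) × 18 = 36.00 (to 2 dp)

36.00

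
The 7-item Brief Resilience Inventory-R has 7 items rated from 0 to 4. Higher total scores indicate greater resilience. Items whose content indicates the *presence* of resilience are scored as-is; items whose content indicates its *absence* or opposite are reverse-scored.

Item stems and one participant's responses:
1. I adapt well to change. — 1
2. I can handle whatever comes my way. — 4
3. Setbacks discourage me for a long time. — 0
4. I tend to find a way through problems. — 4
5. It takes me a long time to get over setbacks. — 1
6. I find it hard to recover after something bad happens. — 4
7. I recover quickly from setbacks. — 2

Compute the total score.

Items 3, 5, 6 describe the absence/opposite of resilience → reverse-score.
reversed = (0+4) − raw = 4 − raw.
  item 1: 1
  item 2: 4
  item 3: 4 − 0 = 4
  item 4: 4
  item 5: 4 − 1 = 3
  item 6: 4 − 4 = 0
  item 7: 2
Total = 1 + 4 + 4 + 4 + 3 + 0 + 2 = 18

18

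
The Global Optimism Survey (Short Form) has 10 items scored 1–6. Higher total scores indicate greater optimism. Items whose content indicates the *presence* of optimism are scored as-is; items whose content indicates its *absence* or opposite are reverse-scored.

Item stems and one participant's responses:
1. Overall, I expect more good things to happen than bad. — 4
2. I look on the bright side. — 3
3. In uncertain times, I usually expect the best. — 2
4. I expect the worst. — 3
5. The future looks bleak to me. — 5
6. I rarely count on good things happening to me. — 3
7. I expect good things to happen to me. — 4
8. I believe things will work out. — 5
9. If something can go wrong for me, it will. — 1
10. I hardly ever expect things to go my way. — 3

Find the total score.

Items 4, 5, 6, 9, 10 describe the absence/opposite of optimism → reverse-score.
reversed = (1+6) − raw = 7 − raw.
  item 1: 4
  item 2: 3
  item 3: 2
  item 4: 7 − 3 = 4
  item 5: 7 − 5 = 2
  item 6: 7 − 3 = 4
  item 7: 4
  item 8: 5
  item 9: 7 − 1 = 6
  item 10: 7 − 3 = 4
Total = 4 + 3 + 2 + 4 + 2 + 4 + 4 + 5 + 6 + 4 = 38

38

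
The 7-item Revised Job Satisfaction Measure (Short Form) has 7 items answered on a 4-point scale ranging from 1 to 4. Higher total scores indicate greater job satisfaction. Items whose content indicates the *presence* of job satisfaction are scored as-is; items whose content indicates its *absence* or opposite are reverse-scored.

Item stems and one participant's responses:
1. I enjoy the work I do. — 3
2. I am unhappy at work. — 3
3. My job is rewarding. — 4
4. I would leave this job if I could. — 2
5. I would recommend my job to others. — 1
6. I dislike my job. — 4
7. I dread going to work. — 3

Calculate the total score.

16

Items 2, 4, 6, 7 describe the absence/opposite of job satisfaction → reverse-score.
reversed = (1+4) − raw = 5 − raw.
  item 1: 3
  item 2: 5 − 3 = 2
  item 3: 4
  item 4: 5 − 2 = 3
  item 5: 1
  item 6: 5 − 4 = 1
  item 7: 5 − 3 = 2
Total = 3 + 2 + 4 + 3 + 1 + 1 + 2 = 16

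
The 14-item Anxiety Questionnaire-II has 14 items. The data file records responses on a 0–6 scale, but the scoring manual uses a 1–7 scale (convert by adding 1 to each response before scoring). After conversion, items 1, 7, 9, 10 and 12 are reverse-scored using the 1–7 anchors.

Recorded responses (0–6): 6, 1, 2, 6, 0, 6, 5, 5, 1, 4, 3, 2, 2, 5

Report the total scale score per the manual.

56

Convert to 1–7: 7, 2, 3, 7, 1, 7, 6, 6, 2, 5, 4, 3, 3, 6
Reverse-coded (on a 1–7 scale, reversed = 8 − raw):
  item 1: 8 − 7 = 1
  item 7: 8 − 6 = 2
  item 9: 8 − 2 = 6
  item 10: 8 − 5 = 3
  item 12: 8 − 3 = 5
Scored: 1, 2, 3, 7, 1, 7, 2, 6, 6, 3, 4, 5, 3, 6
Total = 56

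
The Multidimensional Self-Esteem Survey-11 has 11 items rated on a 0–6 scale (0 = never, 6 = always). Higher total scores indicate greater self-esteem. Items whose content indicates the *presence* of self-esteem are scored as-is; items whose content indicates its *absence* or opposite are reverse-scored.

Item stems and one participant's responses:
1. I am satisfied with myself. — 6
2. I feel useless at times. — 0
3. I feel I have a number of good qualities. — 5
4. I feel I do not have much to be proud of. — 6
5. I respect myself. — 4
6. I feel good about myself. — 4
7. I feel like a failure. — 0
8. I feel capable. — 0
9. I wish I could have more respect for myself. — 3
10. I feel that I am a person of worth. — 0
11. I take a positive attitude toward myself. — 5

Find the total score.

Items 2, 4, 7, 9 describe the absence/opposite of self-esteem → reverse-score.
reverse-coded value = 6 − response.
  item 1: 6
  item 2: 6 − 0 = 6
  item 3: 5
  item 4: 6 − 6 = 0
  item 5: 4
  item 6: 4
  item 7: 6 − 0 = 6
  item 8: 0
  item 9: 6 − 3 = 3
  item 10: 0
  item 11: 5
Total = 6 + 6 + 5 + 0 + 4 + 4 + 6 + 0 + 3 + 0 + 5 = 39

39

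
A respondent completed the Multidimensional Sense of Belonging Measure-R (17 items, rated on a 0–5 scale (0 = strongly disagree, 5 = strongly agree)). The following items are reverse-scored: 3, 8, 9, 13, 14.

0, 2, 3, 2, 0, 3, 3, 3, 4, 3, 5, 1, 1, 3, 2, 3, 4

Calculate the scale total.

Reverse-coded items (reverse-coded value = 5 − response):
  item 3: 5 − 3 = 2
  item 8: 5 − 3 = 2
  item 9: 5 − 4 = 1
  item 13: 5 − 1 = 4
  item 14: 5 − 3 = 2
Scored items: 0, 2, 2, 2, 0, 3, 3, 2, 1, 3, 5, 1, 4, 2, 2, 3, 4
Total = 0 + 2 + 2 + 2 + 0 + 3 + 3 + 2 + 1 + 3 + 5 + 1 + 4 + 2 + 2 + 3 + 4 = 39

39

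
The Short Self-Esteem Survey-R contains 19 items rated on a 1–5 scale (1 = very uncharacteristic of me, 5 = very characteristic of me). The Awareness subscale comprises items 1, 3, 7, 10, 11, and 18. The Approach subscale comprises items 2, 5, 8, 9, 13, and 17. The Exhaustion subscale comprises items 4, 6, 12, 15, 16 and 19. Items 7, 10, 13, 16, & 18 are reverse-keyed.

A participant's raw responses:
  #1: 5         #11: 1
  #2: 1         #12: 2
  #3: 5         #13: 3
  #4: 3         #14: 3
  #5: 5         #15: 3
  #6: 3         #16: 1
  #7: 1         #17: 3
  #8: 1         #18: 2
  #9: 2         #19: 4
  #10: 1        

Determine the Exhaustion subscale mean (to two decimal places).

3.33

Exhaustion items: 4, 6, 12, 15, 16, 19.
Of these, item 16 is reverse-keyed; reverse-coded value = 6 − response.
  item 4: 3
  item 6: 3
  item 12: 2
  item 15: 3
  item 16: 6 − 1 = 5
  item 19: 4
Sum = 3 + 3 + 2 + 3 + 5 + 4 = 20
Mean = 20 / 6 = 3.33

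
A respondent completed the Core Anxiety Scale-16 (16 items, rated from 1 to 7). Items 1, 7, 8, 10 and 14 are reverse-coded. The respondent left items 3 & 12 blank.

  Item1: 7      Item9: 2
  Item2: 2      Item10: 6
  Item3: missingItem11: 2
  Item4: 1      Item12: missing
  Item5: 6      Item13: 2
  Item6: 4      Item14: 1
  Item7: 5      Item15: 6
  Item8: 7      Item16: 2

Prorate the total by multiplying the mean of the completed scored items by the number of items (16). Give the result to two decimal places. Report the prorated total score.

46.86

Reverse-coded (reversed = (1+7) − raw = 8 − raw):
  item 1: 8 − 7 = 1
  item 7: 8 − 5 = 3
  item 8: 8 − 7 = 1
  item 10: 8 − 6 = 2
  item 14: 8 − 1 = 7
Completed scored items (14 of 16): 1, 2, 1, 6, 4, 3, 1, 2, 2, 2, 2, 7, 6, 2; sum = 41.
Person mean = 41 / 14 ≈ 2.9286
Prorated total = (41 / 14) × 16 = 46.86 (to 2 dp)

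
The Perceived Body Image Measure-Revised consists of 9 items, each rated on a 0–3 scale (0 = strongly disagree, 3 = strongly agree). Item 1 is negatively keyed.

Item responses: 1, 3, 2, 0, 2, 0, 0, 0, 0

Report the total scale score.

9

Apply reverse scoring (reversed = (0+3) − raw = 3 − raw):
  item 1: 3 − 1 = 2
Scored responses: 2, 3, 2, 0, 2, 0, 0, 0, 0
Total = 2 + 3 + 2 + 0 + 2 + 0 + 0 + 0 + 0 = 9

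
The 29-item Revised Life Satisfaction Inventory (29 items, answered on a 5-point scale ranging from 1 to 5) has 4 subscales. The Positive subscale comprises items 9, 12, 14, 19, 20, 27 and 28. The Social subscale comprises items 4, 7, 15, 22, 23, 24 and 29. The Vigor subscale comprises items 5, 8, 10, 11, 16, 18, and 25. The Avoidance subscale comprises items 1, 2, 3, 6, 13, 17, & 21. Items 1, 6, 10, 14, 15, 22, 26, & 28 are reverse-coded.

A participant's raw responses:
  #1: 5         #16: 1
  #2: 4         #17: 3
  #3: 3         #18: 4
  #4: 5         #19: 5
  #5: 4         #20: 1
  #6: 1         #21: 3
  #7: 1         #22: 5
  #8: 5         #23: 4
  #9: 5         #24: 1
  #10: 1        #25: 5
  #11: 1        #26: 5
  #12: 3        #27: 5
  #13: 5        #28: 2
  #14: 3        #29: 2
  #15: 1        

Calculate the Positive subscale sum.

26

Positive items: 9, 12, 14, 19, 20, 27, 28.
Of these, items 14 & 28 are reverse-coded; on a 1–5 scale, reversed = 6 − raw.
  item 9: 5
  item 12: 3
  item 14: 6 − 3 = 3
  item 19: 5
  item 20: 1
  item 27: 5
  item 28: 6 − 2 = 4
Sum = 5 + 3 + 3 + 5 + 1 + 5 + 4 = 26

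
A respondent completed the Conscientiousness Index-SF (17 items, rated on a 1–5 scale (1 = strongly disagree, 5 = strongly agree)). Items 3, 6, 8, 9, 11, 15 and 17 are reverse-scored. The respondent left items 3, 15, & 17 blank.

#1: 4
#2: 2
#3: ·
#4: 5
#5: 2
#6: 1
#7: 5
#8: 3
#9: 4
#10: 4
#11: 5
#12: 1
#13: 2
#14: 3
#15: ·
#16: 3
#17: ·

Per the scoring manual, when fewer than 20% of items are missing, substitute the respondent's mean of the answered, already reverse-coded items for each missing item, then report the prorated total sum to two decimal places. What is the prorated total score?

51.00

Reverse-coded (on a 1–5 scale, reversed = 6 − raw):
  item 6: 6 − 1 = 5
  item 8: 6 − 3 = 3
  item 9: 6 − 4 = 2
  item 11: 6 − 5 = 1
Completed scored items (14 of 17): 4, 2, 5, 2, 5, 5, 3, 2, 4, 1, 1, 2, 3, 3; sum = 42.
Person mean = 42 / 14 ≈ 3.0000
Prorated total = (42 / 14) × 17 = 51.00 (to 2 dp)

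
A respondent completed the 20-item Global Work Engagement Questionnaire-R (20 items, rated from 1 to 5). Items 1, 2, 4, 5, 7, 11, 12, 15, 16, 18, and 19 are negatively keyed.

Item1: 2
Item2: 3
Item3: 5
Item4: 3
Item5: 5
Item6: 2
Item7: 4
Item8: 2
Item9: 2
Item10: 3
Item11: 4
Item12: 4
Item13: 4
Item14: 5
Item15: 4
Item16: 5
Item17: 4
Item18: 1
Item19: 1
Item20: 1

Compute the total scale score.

Negatively keyed items use 6 − raw:
  item 1: 6 − 2 = 4
  item 2: 6 − 3 = 3
  item 4: 6 − 3 = 3
  item 5: 6 − 5 = 1
  item 7: 6 − 4 = 2
  item 11: 6 − 4 = 2
  item 12: 6 − 4 = 2
  item 15: 6 − 4 = 2
  item 16: 6 − 5 = 1
  item 18: 6 − 1 = 5
  item 19: 6 − 1 = 5
Scored responses: 4, 3, 5, 3, 1, 2, 2, 2, 2, 3, 2, 2, 4, 5, 2, 1, 4, 5, 5, 1
Total = 4 + 3 + 5 + 3 + 1 + 2 + 2 + 2 + 2 + 3 + 2 + 2 + 4 + 5 + 2 + 1 + 4 + 5 + 5 + 1 = 58

58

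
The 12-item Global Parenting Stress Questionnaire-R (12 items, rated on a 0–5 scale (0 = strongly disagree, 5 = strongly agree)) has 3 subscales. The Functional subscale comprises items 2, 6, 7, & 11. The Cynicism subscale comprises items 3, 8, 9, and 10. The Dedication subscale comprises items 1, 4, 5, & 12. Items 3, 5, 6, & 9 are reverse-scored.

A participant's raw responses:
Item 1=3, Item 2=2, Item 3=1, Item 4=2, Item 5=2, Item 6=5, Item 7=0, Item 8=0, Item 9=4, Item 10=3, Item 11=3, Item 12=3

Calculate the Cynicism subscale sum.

8

Cynicism items: 3, 8, 9, 10.
Of these, items 3 & 9 are reverse-scored; reverse-coded value = 5 − response.
  item 3: 5 − 1 = 4
  item 8: 0
  item 9: 5 − 4 = 1
  item 10: 3
Sum = 4 + 0 + 1 + 3 = 8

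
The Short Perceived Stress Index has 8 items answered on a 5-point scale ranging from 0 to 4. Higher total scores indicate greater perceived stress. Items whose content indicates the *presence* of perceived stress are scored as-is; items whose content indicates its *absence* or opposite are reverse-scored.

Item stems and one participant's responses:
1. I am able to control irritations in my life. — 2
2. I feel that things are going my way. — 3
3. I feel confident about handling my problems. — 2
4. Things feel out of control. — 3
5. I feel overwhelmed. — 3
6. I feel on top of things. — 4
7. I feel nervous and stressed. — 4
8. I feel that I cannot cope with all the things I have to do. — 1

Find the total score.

16

Items 1, 2, 3, 6 describe the absence/opposite of perceived stress → reverse-score.
on a 0–4 scale, reversed = 4 − raw.
  item 1: 4 − 2 = 2
  item 2: 4 − 3 = 1
  item 3: 4 − 2 = 2
  item 4: 3
  item 5: 3
  item 6: 4 − 4 = 0
  item 7: 4
  item 8: 1
Total = 2 + 1 + 2 + 3 + 3 + 0 + 4 + 1 = 16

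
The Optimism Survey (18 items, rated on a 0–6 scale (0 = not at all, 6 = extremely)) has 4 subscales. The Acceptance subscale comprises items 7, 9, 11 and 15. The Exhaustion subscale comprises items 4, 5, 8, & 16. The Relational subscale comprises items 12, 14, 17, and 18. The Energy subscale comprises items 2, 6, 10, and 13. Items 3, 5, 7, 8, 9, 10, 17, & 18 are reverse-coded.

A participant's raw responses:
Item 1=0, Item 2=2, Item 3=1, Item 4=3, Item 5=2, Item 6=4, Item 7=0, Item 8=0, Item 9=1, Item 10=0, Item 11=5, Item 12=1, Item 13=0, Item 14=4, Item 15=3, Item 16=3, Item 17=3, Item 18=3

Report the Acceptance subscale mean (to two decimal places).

4.75

Acceptance items: 7, 9, 11, 15.
Of these, items 7 & 9 are reverse-coded; on a 0–6 scale, reversed = 6 − raw.
  item 7: 6 − 0 = 6
  item 9: 6 − 1 = 5
  item 11: 5
  item 15: 3
Sum = 6 + 5 + 5 + 3 = 19
Mean = 19 / 4 = 4.75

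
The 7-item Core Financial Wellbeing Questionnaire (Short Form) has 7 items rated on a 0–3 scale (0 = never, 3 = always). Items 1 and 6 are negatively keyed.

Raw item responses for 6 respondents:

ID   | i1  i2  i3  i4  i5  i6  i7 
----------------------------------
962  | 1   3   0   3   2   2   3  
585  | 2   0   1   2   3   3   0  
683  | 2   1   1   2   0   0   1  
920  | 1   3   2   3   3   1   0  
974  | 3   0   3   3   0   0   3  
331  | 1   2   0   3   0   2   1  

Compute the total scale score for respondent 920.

Respondent 920 raw: 1, 3, 2, 3, 3, 1, 0.
Reverse-coded (reverse-coded value = 3 − response):
  item 1: 3 − 1 = 2
  item 2: 3
  item 3: 2
  item 4: 3
  item 5: 3
  item 6: 3 − 1 = 2
  item 7: 0
Sum = 2 + 3 + 2 + 3 + 3 + 2 + 0 = 15

15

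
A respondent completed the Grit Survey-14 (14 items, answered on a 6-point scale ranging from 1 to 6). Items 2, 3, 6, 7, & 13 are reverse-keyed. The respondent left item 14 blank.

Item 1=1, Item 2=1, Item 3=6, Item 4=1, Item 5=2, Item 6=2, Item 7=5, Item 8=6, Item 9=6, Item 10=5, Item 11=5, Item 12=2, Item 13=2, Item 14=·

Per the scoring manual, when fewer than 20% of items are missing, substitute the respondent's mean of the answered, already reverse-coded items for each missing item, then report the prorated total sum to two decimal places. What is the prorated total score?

Reverse-coded (reversed = (1+6) − raw = 7 − raw):
  item 2: 7 − 1 = 6
  item 3: 7 − 6 = 1
  item 6: 7 − 2 = 5
  item 7: 7 − 5 = 2
  item 13: 7 − 2 = 5
Completed scored items (13 of 14): 1, 6, 1, 1, 2, 5, 2, 6, 6, 5, 5, 2, 5; sum = 47.
Person mean = 47 / 13 ≈ 3.6154
Prorated total = (47 / 13) × 14 = 50.62 (to 2 dp)

50.62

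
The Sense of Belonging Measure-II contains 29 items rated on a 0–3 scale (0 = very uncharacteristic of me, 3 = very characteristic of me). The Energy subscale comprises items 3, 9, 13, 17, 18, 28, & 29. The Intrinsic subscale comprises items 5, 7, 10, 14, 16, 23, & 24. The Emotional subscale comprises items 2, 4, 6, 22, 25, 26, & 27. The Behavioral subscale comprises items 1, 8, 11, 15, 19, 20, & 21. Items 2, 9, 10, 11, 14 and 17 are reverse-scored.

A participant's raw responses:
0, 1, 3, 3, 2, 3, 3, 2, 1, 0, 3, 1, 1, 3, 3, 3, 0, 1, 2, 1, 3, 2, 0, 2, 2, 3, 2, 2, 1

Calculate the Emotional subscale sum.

Emotional items: 2, 4, 6, 22, 25, 26, 27.
Of these, item 2 is reverse-scored; on a 0–3 scale, reversed = 3 − raw.
  item 2: 3 − 1 = 2
  item 4: 3
  item 6: 3
  item 22: 2
  item 25: 2
  item 26: 3
  item 27: 2
Sum = 2 + 3 + 3 + 2 + 2 + 3 + 2 = 17

17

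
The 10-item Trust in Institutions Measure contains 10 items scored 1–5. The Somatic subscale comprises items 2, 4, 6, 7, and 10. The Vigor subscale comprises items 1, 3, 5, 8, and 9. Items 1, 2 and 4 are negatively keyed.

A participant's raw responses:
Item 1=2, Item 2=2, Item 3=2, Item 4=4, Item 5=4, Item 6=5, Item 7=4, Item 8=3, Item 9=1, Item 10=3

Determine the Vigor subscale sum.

14

Vigor items: 1, 3, 5, 8, 9.
Of these, item 1 is negatively keyed; reversed = (1+5) − raw = 6 − raw.
  item 1: 6 − 2 = 4
  item 3: 2
  item 5: 4
  item 8: 3
  item 9: 1
Sum = 4 + 2 + 4 + 3 + 1 = 14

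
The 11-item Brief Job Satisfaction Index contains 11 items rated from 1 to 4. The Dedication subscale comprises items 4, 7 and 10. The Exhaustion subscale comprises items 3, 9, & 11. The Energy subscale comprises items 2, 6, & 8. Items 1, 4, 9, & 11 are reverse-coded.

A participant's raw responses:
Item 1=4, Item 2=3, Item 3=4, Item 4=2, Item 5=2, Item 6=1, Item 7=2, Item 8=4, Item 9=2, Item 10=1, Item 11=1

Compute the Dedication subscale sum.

Dedication items: 4, 7, 10.
Of these, item 4 is reverse-coded; on a 1–4 scale, reversed = 5 − raw.
  item 4: 5 − 2 = 3
  item 7: 2
  item 10: 1
Sum = 3 + 2 + 1 = 6

6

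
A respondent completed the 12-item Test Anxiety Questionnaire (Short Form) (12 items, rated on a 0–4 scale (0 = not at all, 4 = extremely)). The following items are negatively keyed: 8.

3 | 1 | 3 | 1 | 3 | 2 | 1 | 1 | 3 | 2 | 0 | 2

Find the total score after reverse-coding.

24

Reverse-coded items (reversed = (0+4) − raw = 4 − raw):
  item 8: 4 − 1 = 3
Scored responses: 3, 1, 3, 1, 3, 2, 1, 3, 3, 2, 0, 2
Total = 3 + 1 + 3 + 1 + 3 + 2 + 1 + 3 + 3 + 2 + 0 + 2 = 24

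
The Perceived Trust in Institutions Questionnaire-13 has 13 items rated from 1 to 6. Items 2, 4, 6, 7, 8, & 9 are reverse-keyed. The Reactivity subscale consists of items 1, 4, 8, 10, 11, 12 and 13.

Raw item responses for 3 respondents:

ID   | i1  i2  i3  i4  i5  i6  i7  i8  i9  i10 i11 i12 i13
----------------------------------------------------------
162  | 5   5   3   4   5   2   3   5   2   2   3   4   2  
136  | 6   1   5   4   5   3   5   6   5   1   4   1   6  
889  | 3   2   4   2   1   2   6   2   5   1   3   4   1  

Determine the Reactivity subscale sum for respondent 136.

22

Respondent 136 raw: 6, 1, 5, 4, 5, 3, 5, 6, 5, 1, 4, 1, 6.
Reactivity items: 1, 4, 8, 10, 11, 12, 13.
Reverse-coded (reverse-coded value = 7 − response):
  item 1: 6
  item 4: 7 − 4 = 3
  item 8: 7 − 6 = 1
  item 10: 1
  item 11: 4
  item 12: 1
  item 13: 6
Sum = 6 + 3 + 1 + 1 + 4 + 1 + 6 = 22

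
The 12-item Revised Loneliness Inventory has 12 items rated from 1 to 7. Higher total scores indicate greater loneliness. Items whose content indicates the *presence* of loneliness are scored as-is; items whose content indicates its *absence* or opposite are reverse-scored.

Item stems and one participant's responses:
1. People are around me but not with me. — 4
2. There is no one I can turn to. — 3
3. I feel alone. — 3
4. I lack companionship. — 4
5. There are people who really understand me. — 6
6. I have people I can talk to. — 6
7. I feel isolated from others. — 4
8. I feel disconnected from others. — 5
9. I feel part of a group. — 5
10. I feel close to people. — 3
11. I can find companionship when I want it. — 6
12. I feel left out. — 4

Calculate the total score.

Items 5, 6, 9, 10, 11 describe the absence/opposite of loneliness → reverse-score.
reverse-coded value = 8 − response.
  item 1: 4
  item 2: 3
  item 3: 3
  item 4: 4
  item 5: 8 − 6 = 2
  item 6: 8 − 6 = 2
  item 7: 4
  item 8: 5
  item 9: 8 − 5 = 3
  item 10: 8 − 3 = 5
  item 11: 8 − 6 = 2
  item 12: 4
Total = 4 + 3 + 3 + 4 + 2 + 2 + 4 + 5 + 3 + 5 + 2 + 4 = 41

41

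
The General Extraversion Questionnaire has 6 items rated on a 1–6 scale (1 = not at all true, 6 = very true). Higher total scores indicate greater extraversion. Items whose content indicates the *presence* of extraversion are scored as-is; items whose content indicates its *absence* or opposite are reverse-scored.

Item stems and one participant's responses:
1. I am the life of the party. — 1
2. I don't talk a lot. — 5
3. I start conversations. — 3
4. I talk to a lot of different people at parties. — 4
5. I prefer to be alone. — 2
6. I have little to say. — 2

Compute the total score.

20

Items 2, 5, 6 describe the absence/opposite of extraversion → reverse-score.
reversed = (1+6) − raw = 7 − raw.
  item 1: 1
  item 2: 7 − 5 = 2
  item 3: 3
  item 4: 4
  item 5: 7 − 2 = 5
  item 6: 7 − 2 = 5
Total = 1 + 2 + 3 + 4 + 5 + 5 = 20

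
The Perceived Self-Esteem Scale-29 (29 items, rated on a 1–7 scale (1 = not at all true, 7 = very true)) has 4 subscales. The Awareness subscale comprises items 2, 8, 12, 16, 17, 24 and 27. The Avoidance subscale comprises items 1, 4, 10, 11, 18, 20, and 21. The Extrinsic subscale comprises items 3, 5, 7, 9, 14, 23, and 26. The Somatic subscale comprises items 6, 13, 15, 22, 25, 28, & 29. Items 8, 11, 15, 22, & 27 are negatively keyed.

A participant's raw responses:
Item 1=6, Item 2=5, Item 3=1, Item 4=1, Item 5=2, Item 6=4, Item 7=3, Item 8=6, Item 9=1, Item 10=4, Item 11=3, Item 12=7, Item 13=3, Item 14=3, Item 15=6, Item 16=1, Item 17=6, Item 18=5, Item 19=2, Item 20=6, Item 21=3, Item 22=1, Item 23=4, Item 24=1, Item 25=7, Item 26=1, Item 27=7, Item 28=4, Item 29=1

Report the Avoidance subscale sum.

Avoidance items: 1, 4, 10, 11, 18, 20, 21.
Of these, item 11 is negatively keyed; reverse-coded value = 8 − response.
  item 1: 6
  item 4: 1
  item 10: 4
  item 11: 8 − 3 = 5
  item 18: 5
  item 20: 6
  item 21: 3
Sum = 6 + 1 + 4 + 5 + 5 + 6 + 3 = 30

30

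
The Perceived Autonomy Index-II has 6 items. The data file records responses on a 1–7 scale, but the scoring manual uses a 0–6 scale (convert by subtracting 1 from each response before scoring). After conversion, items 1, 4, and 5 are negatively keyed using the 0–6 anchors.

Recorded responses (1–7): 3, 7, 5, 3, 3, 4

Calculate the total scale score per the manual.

Convert to 0–6: 2, 6, 4, 2, 2, 3
Reverse-coded (on a 0–6 scale, reversed = 6 − raw):
  item 1: 6 − 2 = 4
  item 4: 6 − 2 = 4
  item 5: 6 − 2 = 4
Scored: 4, 6, 4, 4, 4, 3
Total = 25

25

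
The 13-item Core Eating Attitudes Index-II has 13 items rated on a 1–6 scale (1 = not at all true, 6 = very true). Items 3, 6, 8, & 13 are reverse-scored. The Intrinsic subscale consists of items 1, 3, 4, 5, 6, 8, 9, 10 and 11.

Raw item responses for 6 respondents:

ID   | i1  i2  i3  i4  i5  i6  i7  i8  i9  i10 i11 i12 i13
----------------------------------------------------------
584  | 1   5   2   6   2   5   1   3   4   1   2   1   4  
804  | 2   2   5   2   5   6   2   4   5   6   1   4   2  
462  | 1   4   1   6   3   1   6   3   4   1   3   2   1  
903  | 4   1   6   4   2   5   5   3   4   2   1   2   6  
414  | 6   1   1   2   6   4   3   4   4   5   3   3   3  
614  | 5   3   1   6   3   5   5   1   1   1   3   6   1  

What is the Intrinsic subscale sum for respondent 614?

Respondent 614 raw: 5, 3, 1, 6, 3, 5, 5, 1, 1, 1, 3, 6, 1.
Intrinsic items: 1, 3, 4, 5, 6, 8, 9, 10, 11.
Reverse-coded (on a 1–6 scale, reversed = 7 − raw):
  item 1: 5
  item 3: 7 − 1 = 6
  item 4: 6
  item 5: 3
  item 6: 7 − 5 = 2
  item 8: 7 − 1 = 6
  item 9: 1
  item 10: 1
  item 11: 3
Sum = 5 + 6 + 6 + 3 + 2 + 6 + 1 + 1 + 3 = 33

33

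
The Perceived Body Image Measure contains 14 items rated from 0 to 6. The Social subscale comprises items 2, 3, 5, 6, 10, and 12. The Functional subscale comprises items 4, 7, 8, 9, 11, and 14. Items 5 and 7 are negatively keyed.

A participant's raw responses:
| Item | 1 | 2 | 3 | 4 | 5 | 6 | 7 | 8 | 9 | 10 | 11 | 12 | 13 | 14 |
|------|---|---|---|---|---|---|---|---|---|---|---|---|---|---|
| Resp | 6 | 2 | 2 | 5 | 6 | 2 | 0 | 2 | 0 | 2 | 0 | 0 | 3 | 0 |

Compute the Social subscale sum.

8

Social items: 2, 3, 5, 6, 10, 12.
Of these, item 5 is negatively keyed; reverse-coded value = 6 − response.
  item 2: 2
  item 3: 2
  item 5: 6 − 6 = 0
  item 6: 2
  item 10: 2
  item 12: 0
Sum = 2 + 2 + 0 + 2 + 2 + 0 = 8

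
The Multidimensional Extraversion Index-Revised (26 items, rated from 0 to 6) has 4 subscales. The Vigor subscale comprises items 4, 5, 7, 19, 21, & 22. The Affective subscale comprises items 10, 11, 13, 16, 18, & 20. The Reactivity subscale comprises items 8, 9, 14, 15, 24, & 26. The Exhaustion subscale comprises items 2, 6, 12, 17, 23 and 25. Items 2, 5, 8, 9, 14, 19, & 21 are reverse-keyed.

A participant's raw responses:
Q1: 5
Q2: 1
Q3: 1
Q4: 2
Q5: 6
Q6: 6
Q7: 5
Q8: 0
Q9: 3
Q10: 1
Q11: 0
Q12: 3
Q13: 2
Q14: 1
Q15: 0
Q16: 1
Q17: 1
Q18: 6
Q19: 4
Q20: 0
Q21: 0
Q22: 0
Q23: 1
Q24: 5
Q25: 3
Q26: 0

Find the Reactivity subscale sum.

19

Reactivity items: 8, 9, 14, 15, 24, 26.
Of these, items 8, 9, & 14 are reverse-keyed; reversed = (0+6) − raw = 6 − raw.
  item 8: 6 − 0 = 6
  item 9: 6 − 3 = 3
  item 14: 6 − 1 = 5
  item 15: 0
  item 24: 5
  item 26: 0
Sum = 6 + 3 + 5 + 0 + 5 + 0 = 19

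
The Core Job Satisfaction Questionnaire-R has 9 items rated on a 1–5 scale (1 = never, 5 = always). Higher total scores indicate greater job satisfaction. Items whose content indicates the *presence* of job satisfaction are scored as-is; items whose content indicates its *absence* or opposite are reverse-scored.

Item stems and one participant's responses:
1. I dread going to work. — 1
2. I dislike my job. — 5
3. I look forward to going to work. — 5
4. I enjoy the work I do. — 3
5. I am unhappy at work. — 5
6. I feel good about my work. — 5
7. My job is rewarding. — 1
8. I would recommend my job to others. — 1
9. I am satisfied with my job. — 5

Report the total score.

Items 1, 2, 5 describe the absence/opposite of job satisfaction → reverse-score.
reverse-coded value = 6 − response.
  item 1: 6 − 1 = 5
  item 2: 6 − 5 = 1
  item 3: 5
  item 4: 3
  item 5: 6 − 5 = 1
  item 6: 5
  item 7: 1
  item 8: 1
  item 9: 5
Total = 5 + 1 + 5 + 3 + 1 + 5 + 1 + 1 + 5 = 27

27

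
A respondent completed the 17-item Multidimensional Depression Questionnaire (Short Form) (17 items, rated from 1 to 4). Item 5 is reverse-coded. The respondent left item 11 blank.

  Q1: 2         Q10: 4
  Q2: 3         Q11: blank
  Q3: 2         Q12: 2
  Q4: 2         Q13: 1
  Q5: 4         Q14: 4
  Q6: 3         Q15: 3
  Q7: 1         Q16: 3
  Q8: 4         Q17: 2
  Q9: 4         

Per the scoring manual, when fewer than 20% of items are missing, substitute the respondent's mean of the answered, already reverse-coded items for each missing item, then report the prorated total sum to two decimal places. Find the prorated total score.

Reverse-coded (on a 1–4 scale, reversed = 5 − raw):
  item 5: 5 − 4 = 1
Completed scored items (16 of 17): 2, 3, 2, 2, 1, 3, 1, 4, 4, 4, 2, 1, 4, 3, 3, 2; sum = 41.
Person mean = 41 / 16 ≈ 2.5625
Prorated total = (41 / 16) × 17 = 43.56 (to 2 dp)

43.56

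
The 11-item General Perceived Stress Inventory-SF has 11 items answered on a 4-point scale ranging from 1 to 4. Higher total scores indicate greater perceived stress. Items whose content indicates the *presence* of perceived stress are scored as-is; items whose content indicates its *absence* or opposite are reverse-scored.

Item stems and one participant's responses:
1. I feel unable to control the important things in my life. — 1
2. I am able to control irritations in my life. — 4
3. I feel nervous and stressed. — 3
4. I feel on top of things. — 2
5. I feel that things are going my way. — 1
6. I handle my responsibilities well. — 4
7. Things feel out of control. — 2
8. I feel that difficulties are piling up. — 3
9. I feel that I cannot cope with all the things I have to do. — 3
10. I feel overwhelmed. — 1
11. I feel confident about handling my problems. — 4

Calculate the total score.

23

Items 2, 4, 5, 6, 11 describe the absence/opposite of perceived stress → reverse-score.
on a 1–4 scale, reversed = 5 − raw.
  item 1: 1
  item 2: 5 − 4 = 1
  item 3: 3
  item 4: 5 − 2 = 3
  item 5: 5 − 1 = 4
  item 6: 5 − 4 = 1
  item 7: 2
  item 8: 3
  item 9: 3
  item 10: 1
  item 11: 5 − 4 = 1
Total = 1 + 1 + 3 + 3 + 4 + 1 + 2 + 3 + 3 + 1 + 1 = 23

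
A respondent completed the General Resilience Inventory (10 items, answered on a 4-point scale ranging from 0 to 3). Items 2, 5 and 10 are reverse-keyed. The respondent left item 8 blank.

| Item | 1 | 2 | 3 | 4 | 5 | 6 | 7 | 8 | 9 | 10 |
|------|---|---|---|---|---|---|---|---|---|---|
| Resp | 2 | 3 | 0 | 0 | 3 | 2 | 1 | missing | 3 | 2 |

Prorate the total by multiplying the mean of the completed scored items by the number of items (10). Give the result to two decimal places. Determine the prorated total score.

Reverse-coded (on a 0–3 scale, reversed = 3 − raw):
  item 2: 3 − 3 = 0
  item 5: 3 − 3 = 0
  item 10: 3 − 2 = 1
Completed scored items (9 of 10): 2, 0, 0, 0, 0, 2, 1, 3, 1; sum = 9.
Person mean = 9 / 9 ≈ 1.0000
Prorated total = (9 / 9) × 10 = 10.00 (to 2 dp)

10.00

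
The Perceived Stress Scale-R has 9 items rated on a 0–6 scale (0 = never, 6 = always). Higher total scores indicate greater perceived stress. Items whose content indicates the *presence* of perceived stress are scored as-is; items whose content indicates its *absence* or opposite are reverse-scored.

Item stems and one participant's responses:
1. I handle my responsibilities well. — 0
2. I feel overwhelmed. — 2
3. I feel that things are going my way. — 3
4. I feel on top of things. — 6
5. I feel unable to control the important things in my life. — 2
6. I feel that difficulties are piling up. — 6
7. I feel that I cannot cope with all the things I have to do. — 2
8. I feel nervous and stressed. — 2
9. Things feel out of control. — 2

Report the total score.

25

Items 1, 3, 4 describe the absence/opposite of perceived stress → reverse-score.
reverse-coded value = 6 − response.
  item 1: 6 − 0 = 6
  item 2: 2
  item 3: 6 − 3 = 3
  item 4: 6 − 6 = 0
  item 5: 2
  item 6: 6
  item 7: 2
  item 8: 2
  item 9: 2
Total = 6 + 2 + 3 + 0 + 2 + 6 + 2 + 2 + 2 = 25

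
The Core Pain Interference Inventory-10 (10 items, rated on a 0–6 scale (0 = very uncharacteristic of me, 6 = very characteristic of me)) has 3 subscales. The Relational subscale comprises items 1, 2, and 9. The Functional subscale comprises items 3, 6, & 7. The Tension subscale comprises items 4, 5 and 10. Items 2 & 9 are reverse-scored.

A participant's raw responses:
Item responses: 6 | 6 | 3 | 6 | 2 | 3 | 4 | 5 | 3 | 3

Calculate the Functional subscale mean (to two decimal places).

3.33

Functional items: 3, 6, 7.
  item 3: 3
  item 6: 3
  item 7: 4
Sum = 3 + 3 + 4 = 10
Mean = 10 / 3 = 3.33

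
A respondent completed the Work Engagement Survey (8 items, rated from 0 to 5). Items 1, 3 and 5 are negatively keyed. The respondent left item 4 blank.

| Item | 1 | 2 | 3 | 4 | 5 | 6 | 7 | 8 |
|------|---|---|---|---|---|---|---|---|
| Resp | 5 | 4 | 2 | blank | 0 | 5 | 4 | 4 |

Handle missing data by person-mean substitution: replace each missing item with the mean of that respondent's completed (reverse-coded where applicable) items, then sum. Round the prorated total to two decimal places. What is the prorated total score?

28.57

Reverse-coded (on a 0–5 scale, reversed = 5 − raw):
  item 1: 5 − 5 = 0
  item 3: 5 − 2 = 3
  item 5: 5 − 0 = 5
Completed scored items (7 of 8): 0, 4, 3, 5, 5, 4, 4; sum = 25.
Person mean = 25 / 7 ≈ 3.5714
Prorated total = (25 / 7) × 8 = 28.57 (to 2 dp)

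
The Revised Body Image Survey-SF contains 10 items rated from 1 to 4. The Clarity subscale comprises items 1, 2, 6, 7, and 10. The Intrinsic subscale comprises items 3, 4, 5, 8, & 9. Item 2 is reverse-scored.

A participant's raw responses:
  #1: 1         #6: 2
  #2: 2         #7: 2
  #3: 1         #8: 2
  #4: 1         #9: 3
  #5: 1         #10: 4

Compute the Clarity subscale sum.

12

Clarity items: 1, 2, 6, 7, 10.
Of these, item 2 is reverse-scored; reverse-coded value = 5 − response.
  item 1: 1
  item 2: 5 − 2 = 3
  item 6: 2
  item 7: 2
  item 10: 4
Sum = 1 + 3 + 2 + 2 + 4 = 12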